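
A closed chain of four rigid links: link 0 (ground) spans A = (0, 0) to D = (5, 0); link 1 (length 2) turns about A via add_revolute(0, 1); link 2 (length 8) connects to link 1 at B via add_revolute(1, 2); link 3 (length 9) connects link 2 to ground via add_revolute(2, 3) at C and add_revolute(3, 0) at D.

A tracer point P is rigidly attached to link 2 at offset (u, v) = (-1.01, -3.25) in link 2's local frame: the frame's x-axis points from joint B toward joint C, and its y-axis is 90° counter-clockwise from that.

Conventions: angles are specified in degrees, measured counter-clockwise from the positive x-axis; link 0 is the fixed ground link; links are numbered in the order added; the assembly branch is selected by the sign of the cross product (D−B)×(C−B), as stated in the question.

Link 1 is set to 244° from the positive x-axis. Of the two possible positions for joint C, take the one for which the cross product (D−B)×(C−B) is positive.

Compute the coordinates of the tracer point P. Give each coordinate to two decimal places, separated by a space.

A=(0,0), D=(5.00,0)
B = A + 2.00·(cos244°, sin244°) = (-0.8767, -1.7976)
|BD| = 6.1455
circle(B,8.00) ∩ circle(D,9.00): a=1.6896, h=7.8195
  candidates: C₊=(-1.5482,6.1742) cross=48.055; C₋=(3.0262,-8.7809) cross=-48.055
  branch + wants cross > 0 → take C=(-1.5482,6.1742) (cross=48.055)
ex = (C−B)/|BC| = (-0.0839,0.9965); ey = (-0.9965,-0.0839)
P = B + -1.01·ex + -3.25·ey = (2.4466,-2.5312)

2.45 -2.53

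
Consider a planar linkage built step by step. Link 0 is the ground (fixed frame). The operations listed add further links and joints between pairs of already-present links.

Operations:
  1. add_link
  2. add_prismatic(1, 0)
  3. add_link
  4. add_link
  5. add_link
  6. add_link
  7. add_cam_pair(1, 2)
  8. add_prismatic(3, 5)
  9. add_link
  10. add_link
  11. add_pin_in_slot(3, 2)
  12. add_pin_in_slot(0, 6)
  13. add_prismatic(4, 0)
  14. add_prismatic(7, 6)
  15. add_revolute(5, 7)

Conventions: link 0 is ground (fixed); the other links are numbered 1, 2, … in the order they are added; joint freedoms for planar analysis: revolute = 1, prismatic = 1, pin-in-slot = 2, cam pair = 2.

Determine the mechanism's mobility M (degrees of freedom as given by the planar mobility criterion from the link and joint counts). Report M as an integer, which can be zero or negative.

L=1 J1=0 J2=0
add link → L=2 J1=0 J2=0
P@1,0 dof=1 J1 → L=2 J1=1 J2=0
add link → L=3 J1=1 J2=0
add link → L=4 J1=1 J2=0
add link → L=5 J1=1 J2=0
add link → L=6 J1=1 J2=0
C@1,2 dof=2 J2 → L=6 J1=1 J2=1
P@3,5 dof=1 J1 → L=6 J1=2 J2=1
add link → L=7 J1=2 J2=1
add link → L=8 J1=2 J2=1
PS@3,2 dof=2 J2 → L=8 J1=2 J2=2
PS@0,6 dof=2 J2 → L=8 J1=2 J2=3
P@4,0 dof=1 J1 → L=8 J1=3 J2=3
P@7,6 dof=1 J1 → L=8 J1=4 J2=3
R@5,7 dof=1 J1 → L=8 J1=5 J2=3
M=3(L−1)−2J1−J2=3·7−2·5−3=8

M = 8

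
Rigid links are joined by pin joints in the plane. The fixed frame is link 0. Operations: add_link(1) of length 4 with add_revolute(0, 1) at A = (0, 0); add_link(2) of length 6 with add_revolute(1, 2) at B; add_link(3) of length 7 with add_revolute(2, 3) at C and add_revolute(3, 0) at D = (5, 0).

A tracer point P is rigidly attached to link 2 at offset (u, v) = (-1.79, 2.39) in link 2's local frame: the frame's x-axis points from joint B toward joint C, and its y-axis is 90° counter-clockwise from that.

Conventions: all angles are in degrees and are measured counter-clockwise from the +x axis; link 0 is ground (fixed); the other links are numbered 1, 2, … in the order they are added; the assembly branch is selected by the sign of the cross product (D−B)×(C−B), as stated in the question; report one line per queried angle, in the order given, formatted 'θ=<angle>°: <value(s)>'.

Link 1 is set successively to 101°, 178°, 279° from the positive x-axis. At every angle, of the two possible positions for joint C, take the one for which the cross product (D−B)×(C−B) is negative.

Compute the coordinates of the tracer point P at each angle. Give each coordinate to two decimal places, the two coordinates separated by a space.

A=(0,0), D=(5.00,0)
θ=101°: B = A + 4.00·(cos101°, sin101°) = (-0.7632, 3.9265)
θ=101°: |BD| = 6.9737
θ=101°: circle(B,6.00) ∩ circle(D,7.00): a=2.5548, h=5.4289
θ=101°:   candidates: C₊=(4.4048,6.9747) cross=37.860; C₋=(-1.7086,-1.9985) cross=-37.860
θ=101°:   branch - wants cross < 0 → take C=(-1.7086,-1.9985) (cross=-37.860)
θ=101°: ex = (C−B)/|BC| = (-0.1576,-0.9875); ey = (0.9875,-0.1576)
θ=101°: P = B + -1.79·ex + 2.39·ey = (1.8790,5.3176)
θ=178°: B = A + 4.00·(cos178°, sin178°) = (-3.9976, 0.1396)
θ=178°: |BD| = 8.9986
θ=178°: circle(B,6.00) ∩ circle(D,7.00): a=3.7770, h=4.6620
θ=178°:   candidates: C₊=(-0.1487,4.7425) cross=41.952; C₋=(-0.2933,-4.5804) cross=-41.952
θ=178°:   branch - wants cross < 0 → take C=(-0.2933,-4.5804) (cross=-41.952)
θ=178°: ex = (C−B)/|BC| = (0.6174,-0.7867); ey = (0.7867,0.6174)
θ=178°: P = B + -1.79·ex + 2.39·ey = (-3.2225,3.0233)
θ=279°: B = A + 4.00·(cos279°, sin279°) = (0.6257, -3.9508)
θ=279°: |BD| = 5.8943
θ=279°: circle(B,6.00) ∩ circle(D,7.00): a=1.8444, h=5.7095
θ=279°:   candidates: C₊=(-1.8324,1.5226) cross=33.653; C₋=(5.8214,-6.9516) cross=-33.653
θ=279°:   branch - wants cross < 0 → take C=(5.8214,-6.9516) (cross=-33.653)
θ=279°: ex = (C−B)/|BC| = (0.8659,-0.5001); ey = (0.5001,0.8659)
θ=279°: P = B + -1.79·ex + 2.39·ey = (0.2711,-0.9859)

θ=101°: 1.88 5.32
θ=178°: -3.22 3.02
θ=279°: 0.27 -0.99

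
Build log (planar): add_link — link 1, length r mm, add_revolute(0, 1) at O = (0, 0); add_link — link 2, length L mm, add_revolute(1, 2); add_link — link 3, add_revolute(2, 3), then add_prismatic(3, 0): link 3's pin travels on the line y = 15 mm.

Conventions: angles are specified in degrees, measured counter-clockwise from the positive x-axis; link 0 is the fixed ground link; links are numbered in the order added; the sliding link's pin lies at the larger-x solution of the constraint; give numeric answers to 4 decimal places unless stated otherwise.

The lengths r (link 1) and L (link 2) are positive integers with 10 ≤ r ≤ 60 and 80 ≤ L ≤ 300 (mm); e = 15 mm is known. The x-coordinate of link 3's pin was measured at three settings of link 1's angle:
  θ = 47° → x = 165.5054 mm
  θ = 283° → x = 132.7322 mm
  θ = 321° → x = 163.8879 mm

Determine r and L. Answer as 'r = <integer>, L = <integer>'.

constraint per measurement: (x − r cos θ)² + (r sin θ − e)² = L²
subtracting the θ₁ and θ₂ equations cancels the r² and L² terms:
r = (x₁² − x₂²) / (2[(x₁cos θ₁ + e sin θ₁) − (x₂cos θ₂ + e sin θ₂)]) = 45.0001 → r = 45
L² = (x₁ − r cos θ₁)² + (r sin θ₁ − e)² = 18496.0129 → L = 136.0000 → L = 136
check at θ₃=321°: x = 163.8879 (printed 163.8879) ✓

r = 45, L = 136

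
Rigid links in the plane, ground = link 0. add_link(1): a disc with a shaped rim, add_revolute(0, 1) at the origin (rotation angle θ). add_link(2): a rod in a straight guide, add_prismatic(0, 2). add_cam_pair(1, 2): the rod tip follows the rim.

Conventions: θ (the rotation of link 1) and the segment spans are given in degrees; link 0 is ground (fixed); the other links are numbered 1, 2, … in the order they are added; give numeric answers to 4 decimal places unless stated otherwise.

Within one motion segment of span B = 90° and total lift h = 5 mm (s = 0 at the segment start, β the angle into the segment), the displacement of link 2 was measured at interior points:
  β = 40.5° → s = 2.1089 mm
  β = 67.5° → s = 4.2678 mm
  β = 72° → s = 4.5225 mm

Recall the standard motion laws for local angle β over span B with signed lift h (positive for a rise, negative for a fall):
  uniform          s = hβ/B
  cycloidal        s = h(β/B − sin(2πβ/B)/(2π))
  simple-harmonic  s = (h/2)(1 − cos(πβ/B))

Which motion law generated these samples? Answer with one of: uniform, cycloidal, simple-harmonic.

candidates at β/B = r: uniform s = h·r (linear in β); cycloidal s = h·(r − sin(2πr)/(2π)); simple-harmonic s = (h/2)(1 − cos(πr))
β=40.5°: printed 2.1089 | uniform 2.2500, cycloidal 2.0041, simple-harmonic 2.1089
β=67.5°: printed 4.2678 | uniform 3.7500, cycloidal 4.5458, simple-harmonic 4.2678
β=72°: printed 4.5225 | uniform 4.0000, cycloidal 4.7568, simple-harmonic 4.5225
only one law matches every sample → simple-harmonic

simple-harmonic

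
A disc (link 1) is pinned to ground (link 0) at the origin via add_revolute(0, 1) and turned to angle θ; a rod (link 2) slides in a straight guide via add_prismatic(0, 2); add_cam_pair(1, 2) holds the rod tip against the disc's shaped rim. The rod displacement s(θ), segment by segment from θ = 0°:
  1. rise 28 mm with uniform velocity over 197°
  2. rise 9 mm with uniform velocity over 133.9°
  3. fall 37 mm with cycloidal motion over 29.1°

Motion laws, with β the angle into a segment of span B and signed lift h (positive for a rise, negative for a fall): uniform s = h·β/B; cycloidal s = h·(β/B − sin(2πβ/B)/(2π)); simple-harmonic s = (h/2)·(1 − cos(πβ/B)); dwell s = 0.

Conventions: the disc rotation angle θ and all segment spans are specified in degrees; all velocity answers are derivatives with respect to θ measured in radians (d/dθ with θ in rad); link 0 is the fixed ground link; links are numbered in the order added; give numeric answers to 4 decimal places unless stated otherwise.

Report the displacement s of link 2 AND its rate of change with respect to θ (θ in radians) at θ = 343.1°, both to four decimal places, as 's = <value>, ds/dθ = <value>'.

segment 1 (0° to 197°, uniform, h = 28) is passed completely: s = 0.0000 + (28) = 28.0000
segment 2 (197° to 330.9°, uniform, h = 9) is passed completely: s = 28.0000 + (9) = 37.0000
θ = 343.1° falls in segment 3 (330.9° to 360°, cycloidal, h = -37): β = 343.1 − 330.9 = 12.2°, B = 29.1°; Δs = -37·(0.4192 − sin(2π·0.4192)/(2π)) = -12.6506; s = 37.0000 − 12.6506 = 24.3494
velocity in seg [330.9°–360°] (cycloidal), θ in radians: β = 12.2° = 0.2129 rad, B = 29.1° = 0.5079 rad; ds/dθ = (h/B)(1 − cos(2πβ/B)) = ((-37)/0.5079)(1 − cos(2π·0.4192)) = -136.522080 mm/rad

s = 24.3494, ds/dθ = -136.5221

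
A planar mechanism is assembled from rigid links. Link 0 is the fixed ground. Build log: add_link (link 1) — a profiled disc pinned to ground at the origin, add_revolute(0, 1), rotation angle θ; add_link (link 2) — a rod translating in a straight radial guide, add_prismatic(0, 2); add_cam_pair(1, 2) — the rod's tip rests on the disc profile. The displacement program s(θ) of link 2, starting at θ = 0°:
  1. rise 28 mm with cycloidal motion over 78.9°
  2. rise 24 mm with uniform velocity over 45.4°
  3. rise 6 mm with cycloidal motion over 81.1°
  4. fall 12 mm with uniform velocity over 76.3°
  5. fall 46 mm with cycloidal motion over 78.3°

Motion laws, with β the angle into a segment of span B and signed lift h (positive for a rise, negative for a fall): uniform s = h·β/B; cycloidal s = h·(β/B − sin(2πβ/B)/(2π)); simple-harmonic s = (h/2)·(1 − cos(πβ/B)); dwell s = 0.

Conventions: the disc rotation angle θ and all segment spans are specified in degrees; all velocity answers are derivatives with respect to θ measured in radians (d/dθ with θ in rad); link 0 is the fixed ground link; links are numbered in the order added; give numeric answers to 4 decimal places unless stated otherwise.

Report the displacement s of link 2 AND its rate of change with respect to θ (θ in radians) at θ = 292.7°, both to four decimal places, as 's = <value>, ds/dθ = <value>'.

seg 1 [0°–78.9°] cycloidal, h=28: full span → s += 28 → s = 28.0000
seg 2 [78.9°–124.3°] uniform, h=24: full span → s += 24 → s = 52.0000
seg 3 [124.3°–205.4°] cycloidal, h=6: full span → s += 6 → s = 58.0000
seg 4 [205.4°–281.7°] uniform, h=-12: full span → s += -12 → s = 46.0000
seg 5 [281.7°–360°] cycloidal, h=-46: θ=292.7° here. β=11, B=78.3. -46·(0.1405 − sin(2π·0.1405)/(2π)) = -0.8071 → s = 45.1929
velocity in seg [281.7°–360°] (cycloidal), θ in radians: β = 11° = 0.1920 rad, B = 78.3° = 1.3666 rad; ds/dθ = (h/B)(1 − cos(2πβ/B)) = ((-46)/1.3666)(1 − cos(2π·0.1405)) = -12.283623 mm/rad

s = 45.1929, ds/dθ = -12.2836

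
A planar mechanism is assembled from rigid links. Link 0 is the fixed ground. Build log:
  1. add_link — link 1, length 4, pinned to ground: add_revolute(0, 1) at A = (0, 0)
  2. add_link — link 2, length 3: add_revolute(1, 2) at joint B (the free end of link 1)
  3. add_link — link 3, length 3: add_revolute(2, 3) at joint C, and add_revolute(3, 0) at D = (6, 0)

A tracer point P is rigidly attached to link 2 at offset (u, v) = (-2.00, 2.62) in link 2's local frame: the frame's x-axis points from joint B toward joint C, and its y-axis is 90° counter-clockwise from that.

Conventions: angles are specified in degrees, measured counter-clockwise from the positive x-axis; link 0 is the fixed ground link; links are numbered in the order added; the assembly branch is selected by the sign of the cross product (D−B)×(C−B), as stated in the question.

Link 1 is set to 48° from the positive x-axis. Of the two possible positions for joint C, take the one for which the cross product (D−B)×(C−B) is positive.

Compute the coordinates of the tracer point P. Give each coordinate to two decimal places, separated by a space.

A=(0,0), D=(6.00,0)
B = A + 4.00·(cos48°, sin48°) = (2.6765, 2.9726)
|BD| = 4.4589
circle(B,3.00) ∩ circle(D,3.00): a=2.2294, h=2.0074
  candidates: C₊=(5.6765,2.9825) cross=8.951; C₋=(3.0000,-0.0099) cross=-8.951
  branch + wants cross > 0 → take C=(5.6765,2.9825) (cross=8.951)
ex = (C−B)/|BC| = (1.0000,0.0033); ey = (-0.0033,1.0000)
P = B + -2.00·ex + 2.62·ey = (0.6679,5.5859)

0.67 5.59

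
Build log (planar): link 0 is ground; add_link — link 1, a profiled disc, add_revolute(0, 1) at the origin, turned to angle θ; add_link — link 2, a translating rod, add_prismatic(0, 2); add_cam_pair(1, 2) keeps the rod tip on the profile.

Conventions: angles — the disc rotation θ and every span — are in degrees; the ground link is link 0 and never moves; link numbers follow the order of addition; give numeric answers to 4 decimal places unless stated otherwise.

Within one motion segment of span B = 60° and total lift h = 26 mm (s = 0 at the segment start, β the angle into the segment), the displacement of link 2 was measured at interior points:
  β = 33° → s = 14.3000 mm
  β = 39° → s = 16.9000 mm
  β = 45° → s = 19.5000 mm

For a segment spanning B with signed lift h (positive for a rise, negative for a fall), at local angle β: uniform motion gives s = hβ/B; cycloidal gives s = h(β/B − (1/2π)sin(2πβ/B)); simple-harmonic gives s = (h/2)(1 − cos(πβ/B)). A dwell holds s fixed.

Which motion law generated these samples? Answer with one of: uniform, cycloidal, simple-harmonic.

candidates at β/B = r: uniform s = h·r (linear in β); cycloidal s = h·(r − sin(2πr)/(2π)); simple-harmonic s = (h/2)(1 − cos(πr))
β=33°: printed 14.3000 | uniform 14.3000, cycloidal 15.5787, simple-harmonic 15.0336
β=39°: printed 16.9000 | uniform 16.9000, cycloidal 20.2477, simple-harmonic 18.9019
β=45°: printed 19.5000 | uniform 19.5000, cycloidal 23.6380, simple-harmonic 22.1924
only one law matches every sample → uniform

uniform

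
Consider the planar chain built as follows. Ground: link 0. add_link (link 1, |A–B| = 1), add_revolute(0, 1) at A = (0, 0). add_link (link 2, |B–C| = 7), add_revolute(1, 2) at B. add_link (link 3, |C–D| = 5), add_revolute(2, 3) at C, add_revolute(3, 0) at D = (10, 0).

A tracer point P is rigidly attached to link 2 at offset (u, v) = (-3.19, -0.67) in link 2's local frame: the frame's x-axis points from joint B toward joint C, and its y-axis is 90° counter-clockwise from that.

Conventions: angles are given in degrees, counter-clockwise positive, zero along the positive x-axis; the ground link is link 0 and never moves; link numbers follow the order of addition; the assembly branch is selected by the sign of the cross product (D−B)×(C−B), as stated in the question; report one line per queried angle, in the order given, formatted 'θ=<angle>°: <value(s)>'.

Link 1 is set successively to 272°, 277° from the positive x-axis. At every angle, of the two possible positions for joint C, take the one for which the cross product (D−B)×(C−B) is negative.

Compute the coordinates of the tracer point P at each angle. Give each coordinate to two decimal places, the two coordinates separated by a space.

A=(0,0), D=(10.00,0)
θ=272°: B = A + 1.00·(cos272°, sin272°) = (0.0349, -0.9994)
θ=272°: |BD| = 10.0151
θ=272°: circle(B,7.00) ∩ circle(D,5.00): a=6.2057, h=3.2386
θ=272°:   candidates: C₊=(5.8865,2.8424) cross=32.435; C₋=(6.5328,-3.6026) cross=-32.435
θ=272°:   branch - wants cross < 0 → take C=(6.5328,-3.6026) (cross=-32.435)
θ=272°: ex = (C−B)/|BC| = (0.9283,-0.3719); ey = (0.3719,0.9283)
θ=272°: P = B + -3.19·ex + -0.67·ey = (-3.1755,-0.4350)
θ=277°: B = A + 1.00·(cos277°, sin277°) = (0.1219, -0.9925)
θ=277°: |BD| = 9.9279
θ=277°: circle(B,7.00) ∩ circle(D,5.00): a=6.1727, h=3.3013
θ=277°:   candidates: C₊=(5.9336,2.9093) cross=32.775; C₋=(6.5936,-3.6602) cross=-32.775
θ=277°:   branch - wants cross < 0 → take C=(6.5936,-3.6602) (cross=-32.775)
θ=277°: ex = (C−B)/|BC| = (0.9245,-0.3811); ey = (0.3811,0.9245)
θ=277°: P = B + -3.19·ex + -0.67·ey = (-3.0827,-0.3963)

θ=272°: -3.18 -0.44
θ=277°: -3.08 -0.40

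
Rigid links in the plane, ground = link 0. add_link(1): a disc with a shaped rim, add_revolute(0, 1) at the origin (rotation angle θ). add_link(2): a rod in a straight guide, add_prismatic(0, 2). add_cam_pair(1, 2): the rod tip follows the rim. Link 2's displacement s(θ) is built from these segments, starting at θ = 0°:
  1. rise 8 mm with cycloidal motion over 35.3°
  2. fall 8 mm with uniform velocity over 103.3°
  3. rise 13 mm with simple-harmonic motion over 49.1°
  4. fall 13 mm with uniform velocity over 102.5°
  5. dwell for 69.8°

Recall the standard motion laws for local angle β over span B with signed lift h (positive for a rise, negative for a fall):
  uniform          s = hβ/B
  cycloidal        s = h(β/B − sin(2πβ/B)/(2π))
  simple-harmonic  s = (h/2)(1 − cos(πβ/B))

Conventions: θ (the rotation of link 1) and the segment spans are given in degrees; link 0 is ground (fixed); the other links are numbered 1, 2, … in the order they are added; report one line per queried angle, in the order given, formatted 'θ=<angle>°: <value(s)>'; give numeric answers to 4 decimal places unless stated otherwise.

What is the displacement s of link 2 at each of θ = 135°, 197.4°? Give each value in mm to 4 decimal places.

segment 1 (0° to 35.3°, cycloidal, h = 8) is passed completely: s = 0.0000 + (8) = 8.0000
θ = 135° falls in segment 2 (35.3° to 138.6°, uniform, h = -8): β = 135 − 35.3 = 99.7°, B = 103.3°; Δs = -8·99.7/103.3 = -7.7212; s = 8.0000 − 7.7212 = 0.2788
segment 2 (35.3° to 138.6°, uniform, h = -8) is passed completely: s = 8.0000 + (-8) = 0.0000
segment 3 (138.6° to 187.7°, simple-harmonic, h = 13) is passed completely: s = 0.0000 + (13) = 13.0000
θ = 197.4° falls in segment 4 (187.7° to 290.2°, uniform, h = -13): β = 197.4 − 187.7 = 9.7°, B = 102.5°; Δs = -13·9.7/102.5 = -1.2302; s = 13.0000 − 1.2302 = 11.7698

θ=135°: 0.2788
θ=197.4°: 11.7698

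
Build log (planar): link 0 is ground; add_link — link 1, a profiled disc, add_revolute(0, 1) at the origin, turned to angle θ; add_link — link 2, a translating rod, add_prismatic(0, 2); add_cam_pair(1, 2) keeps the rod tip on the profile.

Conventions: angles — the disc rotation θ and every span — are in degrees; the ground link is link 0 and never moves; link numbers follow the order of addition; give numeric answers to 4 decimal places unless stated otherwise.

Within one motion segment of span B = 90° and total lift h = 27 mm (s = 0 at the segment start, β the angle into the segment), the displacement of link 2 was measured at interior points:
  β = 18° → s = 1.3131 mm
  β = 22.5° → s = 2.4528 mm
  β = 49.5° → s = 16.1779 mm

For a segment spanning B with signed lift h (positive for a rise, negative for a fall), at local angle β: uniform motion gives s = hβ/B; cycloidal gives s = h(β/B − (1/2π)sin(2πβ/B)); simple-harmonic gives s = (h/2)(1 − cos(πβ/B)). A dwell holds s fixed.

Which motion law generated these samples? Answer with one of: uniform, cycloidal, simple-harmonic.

candidates at β/B = r: uniform s = h·r (linear in β); cycloidal s = h·(r − sin(2πr)/(2π)); simple-harmonic s = (h/2)(1 − cos(πr))
β=18°: printed 1.3131 | uniform 5.4000, cycloidal 1.3131, simple-harmonic 2.5783
β=22.5°: printed 2.4528 | uniform 6.7500, cycloidal 2.4528, simple-harmonic 3.9541
β=49.5°: printed 16.1779 | uniform 14.8500, cycloidal 16.1779, simple-harmonic 15.6119
only one law matches every sample → cycloidal

cycloidal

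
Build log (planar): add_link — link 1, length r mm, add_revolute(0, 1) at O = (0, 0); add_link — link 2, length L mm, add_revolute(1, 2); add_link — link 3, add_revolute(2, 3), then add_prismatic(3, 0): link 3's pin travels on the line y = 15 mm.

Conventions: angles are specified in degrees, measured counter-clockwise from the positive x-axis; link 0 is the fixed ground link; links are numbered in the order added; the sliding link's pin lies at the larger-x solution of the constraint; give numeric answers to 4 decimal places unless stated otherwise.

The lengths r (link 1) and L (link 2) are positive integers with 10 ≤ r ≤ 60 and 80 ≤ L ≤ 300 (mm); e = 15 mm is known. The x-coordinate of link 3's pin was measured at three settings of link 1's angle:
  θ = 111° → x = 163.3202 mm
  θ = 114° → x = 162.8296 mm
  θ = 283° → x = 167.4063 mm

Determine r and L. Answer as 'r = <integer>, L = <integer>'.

constraint per measurement: (x − r cos θ)² + (r sin θ − e)² = L²
subtracting the θ₁ and θ₂ equations cancels the r² and L² terms:
r = (x₁² − x₂²) / (2[(x₁cos θ₁ + e sin θ₁) − (x₂cos θ₂ + e sin θ₂)]) = 9.9999 → r = 10
L² = (x₁ − r cos θ₁)² + (r sin θ₁ − e)² = 27888.9881 → L = 167.0000 → L = 167
check at θ₃=283°: x = 167.4063 (printed 167.4063) ✓

r = 10, L = 167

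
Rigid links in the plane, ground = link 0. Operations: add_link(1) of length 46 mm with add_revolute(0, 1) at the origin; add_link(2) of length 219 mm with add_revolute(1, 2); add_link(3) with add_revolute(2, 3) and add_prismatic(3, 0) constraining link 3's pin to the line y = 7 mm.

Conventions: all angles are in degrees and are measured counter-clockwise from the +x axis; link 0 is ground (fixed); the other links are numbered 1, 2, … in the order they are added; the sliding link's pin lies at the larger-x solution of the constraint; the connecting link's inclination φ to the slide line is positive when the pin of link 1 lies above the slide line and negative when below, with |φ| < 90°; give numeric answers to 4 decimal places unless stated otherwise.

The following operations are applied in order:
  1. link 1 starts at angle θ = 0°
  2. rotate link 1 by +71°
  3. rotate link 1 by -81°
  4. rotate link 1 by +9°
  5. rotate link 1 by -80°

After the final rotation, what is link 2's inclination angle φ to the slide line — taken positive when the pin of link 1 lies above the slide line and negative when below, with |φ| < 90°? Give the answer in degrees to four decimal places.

geometry: r = 46 mm, L = 219 mm, e = 7 mm; θ starts at 0°
rotate link 1 by +71°: θ ← 0° +71° = 71°
rotate link 1 by -81°: θ ← 71° -81° = -10°
rotate link 1 by +9°: θ ← -10° +9° = -1°
rotate link 1 by -80°: θ ← -1° -80° = -81°
h = r sin θ − e = -45.433664 − 7 = -52.433664
sin φ = h / L = -52.433664 / 219 = -0.23942312
φ = arcsin(-0.23942312) = -13.852495°

-13.8525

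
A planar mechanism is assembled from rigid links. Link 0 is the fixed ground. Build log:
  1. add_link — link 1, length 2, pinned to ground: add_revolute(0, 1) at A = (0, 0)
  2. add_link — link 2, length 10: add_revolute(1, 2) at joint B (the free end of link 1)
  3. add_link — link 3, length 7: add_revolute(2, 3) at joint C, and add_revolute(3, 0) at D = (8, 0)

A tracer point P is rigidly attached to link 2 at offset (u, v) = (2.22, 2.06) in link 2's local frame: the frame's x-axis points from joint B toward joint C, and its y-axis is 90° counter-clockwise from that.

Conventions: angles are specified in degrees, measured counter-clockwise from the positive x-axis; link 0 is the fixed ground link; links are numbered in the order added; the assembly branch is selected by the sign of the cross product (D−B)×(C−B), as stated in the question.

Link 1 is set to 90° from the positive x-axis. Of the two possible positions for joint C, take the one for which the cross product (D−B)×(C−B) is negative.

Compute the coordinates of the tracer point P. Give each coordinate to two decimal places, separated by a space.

A=(0,0), D=(8.00,0)
B = A + 2.00·(cos90°, sin90°) = (0.0000, 2.0000)
|BD| = 8.2462
circle(B,10.00) ∩ circle(D,7.00): a=7.2154, h=6.9237
  candidates: C₊=(8.6792,6.9670) cross=57.094; C₋=(5.3208,-6.4670) cross=-57.094
  branch - wants cross < 0 → take C=(5.3208,-6.4670) (cross=-57.094)
ex = (C−B)/|BC| = (0.5321,-0.8467); ey = (0.8467,0.5321)
P = B + 2.22·ex + 2.06·ey = (2.9254,1.2164)

2.93 1.22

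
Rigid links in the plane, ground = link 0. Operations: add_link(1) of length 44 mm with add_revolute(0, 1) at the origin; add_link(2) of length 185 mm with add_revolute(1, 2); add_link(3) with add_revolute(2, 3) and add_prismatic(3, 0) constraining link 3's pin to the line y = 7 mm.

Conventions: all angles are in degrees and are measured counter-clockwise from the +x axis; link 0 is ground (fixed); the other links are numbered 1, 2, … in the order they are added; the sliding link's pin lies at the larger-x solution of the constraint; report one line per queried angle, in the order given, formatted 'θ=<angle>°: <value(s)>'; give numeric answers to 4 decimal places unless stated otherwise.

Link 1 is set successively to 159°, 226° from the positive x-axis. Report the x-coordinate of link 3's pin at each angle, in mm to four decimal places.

geometry: r = 44 mm, L = 185 mm, e = 7 mm
θ=159°: crank pin P = (r cos θ, r sin θ) = (-41.077539, 15.768190)
θ=159°: h = r sin θ − e = 15.768190 − 7 = 8.768190
θ=159°: x = r cos θ + √(L² − h²) = -41.077539 + 184.792096 = 143.714558
θ=226°: crank pin P = (r cos θ, r sin θ) = (-30.564968, -31.650951)
θ=226°: h = r sin θ − e = -31.650951 − 7 = -38.650951
θ=226°: x = r cos θ + √(L² − h²) = -30.564968 + 180.917395 = 150.352427

θ=159°: 143.7146
θ=226°: 150.3524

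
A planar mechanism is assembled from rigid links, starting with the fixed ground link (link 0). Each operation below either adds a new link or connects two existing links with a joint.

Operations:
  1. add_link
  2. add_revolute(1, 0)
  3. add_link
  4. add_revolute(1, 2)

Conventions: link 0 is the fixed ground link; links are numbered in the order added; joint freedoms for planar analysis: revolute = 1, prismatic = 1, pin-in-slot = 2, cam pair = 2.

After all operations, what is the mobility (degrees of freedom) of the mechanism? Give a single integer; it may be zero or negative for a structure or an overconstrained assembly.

(L,J1,J2)=(1,0,0); link0 fixed
link1: (2,0,0)
R 1-0 [J1]: (2,1,0)
link2: (3,1,0)
R 1-2 [J1]: (3,2,0)
Grübler: 3·2 − 2·2 − 0 = 2

M = 2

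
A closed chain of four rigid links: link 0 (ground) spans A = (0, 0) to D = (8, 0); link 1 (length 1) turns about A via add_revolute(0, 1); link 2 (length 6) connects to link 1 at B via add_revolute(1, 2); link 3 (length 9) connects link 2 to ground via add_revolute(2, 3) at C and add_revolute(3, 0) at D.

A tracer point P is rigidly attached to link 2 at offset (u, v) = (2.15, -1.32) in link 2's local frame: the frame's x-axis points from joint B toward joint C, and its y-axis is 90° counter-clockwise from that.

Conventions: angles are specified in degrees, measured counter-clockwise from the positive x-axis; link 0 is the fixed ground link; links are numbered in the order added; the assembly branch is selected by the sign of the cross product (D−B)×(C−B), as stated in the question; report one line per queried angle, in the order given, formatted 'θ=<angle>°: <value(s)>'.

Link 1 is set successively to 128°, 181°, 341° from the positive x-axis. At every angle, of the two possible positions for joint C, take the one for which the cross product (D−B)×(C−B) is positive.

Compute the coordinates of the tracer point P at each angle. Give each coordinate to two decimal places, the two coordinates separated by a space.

A=(0,0), D=(8.00,0)
θ=128°: B = A + 1.00·(cos128°, sin128°) = (-0.6157, 0.7880)
θ=128°: |BD| = 8.6516
θ=128°: circle(B,6.00) ∩ circle(D,9.00): a=1.7251, h=5.7466
θ=128°:   candidates: C₊=(1.6257,6.3536) cross=49.718; C₋=(0.5789,-5.0919) cross=-49.718
θ=128°:   branch + wants cross > 0 → take C=(1.6257,6.3536) (cross=49.718)
θ=128°: ex = (C−B)/|BC| = (0.3736,0.9276); ey = (-0.9276,0.3736)
θ=128°: P = B + 2.15·ex + -1.32·ey = (1.4119,2.2893)
θ=181°: B = A + 1.00·(cos181°, sin181°) = (-0.9998, -0.0175)
θ=181°: |BD| = 8.9999
θ=181°: circle(B,6.00) ∩ circle(D,9.00): a=1.9999, h=5.6569
θ=181°:   candidates: C₊=(0.9891,5.6433) cross=50.911; C₋=(1.0110,-5.6705) cross=-50.911
θ=181°:   branch + wants cross > 0 → take C=(0.9891,5.6433) (cross=50.911)
θ=181°: ex = (C−B)/|BC| = (0.3315,0.9435); ey = (-0.9435,0.3315)
θ=181°: P = B + 2.15·ex + -1.32·ey = (0.9582,1.5734)
θ=341°: B = A + 1.00·(cos341°, sin341°) = (0.9455, -0.3256)
θ=341°: |BD| = 7.0620
θ=341°: circle(B,6.00) ∩ circle(D,9.00): a=0.3449, h=5.9901
θ=341°:   candidates: C₊=(1.0139,5.6740) cross=42.302; C₋=(1.5662,-6.2934) cross=-42.302
θ=341°:   branch + wants cross > 0 → take C=(1.0139,5.6740) (cross=42.302)
θ=341°: ex = (C−B)/|BC| = (0.0114,0.9999); ey = (-0.9999,0.0114)
θ=341°: P = B + 2.15·ex + -1.32·ey = (2.2899,1.8092)

θ=128°: 1.41 2.29
θ=181°: 0.96 1.57
θ=341°: 2.29 1.81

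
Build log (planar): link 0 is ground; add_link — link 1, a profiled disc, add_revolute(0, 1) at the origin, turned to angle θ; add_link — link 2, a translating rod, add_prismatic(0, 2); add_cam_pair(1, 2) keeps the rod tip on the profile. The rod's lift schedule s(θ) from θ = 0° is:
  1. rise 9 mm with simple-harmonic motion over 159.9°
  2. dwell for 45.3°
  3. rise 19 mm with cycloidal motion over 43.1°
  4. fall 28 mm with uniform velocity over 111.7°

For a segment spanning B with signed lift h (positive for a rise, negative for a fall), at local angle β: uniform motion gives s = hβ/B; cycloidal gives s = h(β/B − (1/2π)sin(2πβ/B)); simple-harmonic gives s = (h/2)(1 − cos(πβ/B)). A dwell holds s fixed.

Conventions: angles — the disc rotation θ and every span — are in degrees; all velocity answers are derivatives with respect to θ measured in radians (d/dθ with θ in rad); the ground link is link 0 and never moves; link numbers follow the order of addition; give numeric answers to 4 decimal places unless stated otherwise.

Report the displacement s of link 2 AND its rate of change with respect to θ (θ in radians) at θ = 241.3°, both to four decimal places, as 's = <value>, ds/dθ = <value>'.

seg 1 [0°–159.9°] simple-harmonic, h=9: full span → s += 9 → s = 9.0000
seg 2 [159.9°–205.2°] dwell: s stays 9.0000
seg 3 [205.2°–248.3°] cycloidal, h=19: θ=241.3° here. β=36.1, B=43.1. 19·(0.8376 − sin(2π·0.8376)/(2π)) = 18.4916 → s = 27.4916
velocity in seg [205.2°–248.3°] (cycloidal), θ in radians: β = 36.1° = 0.6301 rad, B = 43.1° = 0.7522 rad; ds/dθ = (h/B)(1 − cos(2πβ/B)) = (19/0.7522)(1 − cos(2π·0.8376)) = 12.048960 mm/rad

s = 27.4916, ds/dθ = 12.0490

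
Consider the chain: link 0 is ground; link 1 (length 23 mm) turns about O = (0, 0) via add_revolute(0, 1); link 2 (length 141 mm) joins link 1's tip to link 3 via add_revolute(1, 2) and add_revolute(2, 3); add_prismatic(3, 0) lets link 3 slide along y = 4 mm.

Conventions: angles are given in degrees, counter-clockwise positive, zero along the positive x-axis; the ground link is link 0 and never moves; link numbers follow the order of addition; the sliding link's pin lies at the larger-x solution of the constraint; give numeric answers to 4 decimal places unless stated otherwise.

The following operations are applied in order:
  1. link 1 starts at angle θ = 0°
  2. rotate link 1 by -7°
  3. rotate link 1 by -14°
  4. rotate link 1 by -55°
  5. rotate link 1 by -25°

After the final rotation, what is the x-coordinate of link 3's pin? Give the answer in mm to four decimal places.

geometry: r = 23 mm, L = 141 mm, e = 4 mm; θ starts at 0°
rotate link 1 by -7°: θ ← 0° -7° = -7°
rotate link 1 by -14°: θ ← -7° -14° = -21°
rotate link 1 by -55°: θ ← -21° -55° = -76°
rotate link 1 by -25°: θ ← -76° -25° = -101°
crank pin P = (r cos θ, r sin θ) = (-4.388607, -22.577425)
h = r sin θ − e = -22.577425 − 4 = -26.577425
x = r cos θ + √(L² − h²) = -4.388607 + 138.472526 = 134.083919

134.0839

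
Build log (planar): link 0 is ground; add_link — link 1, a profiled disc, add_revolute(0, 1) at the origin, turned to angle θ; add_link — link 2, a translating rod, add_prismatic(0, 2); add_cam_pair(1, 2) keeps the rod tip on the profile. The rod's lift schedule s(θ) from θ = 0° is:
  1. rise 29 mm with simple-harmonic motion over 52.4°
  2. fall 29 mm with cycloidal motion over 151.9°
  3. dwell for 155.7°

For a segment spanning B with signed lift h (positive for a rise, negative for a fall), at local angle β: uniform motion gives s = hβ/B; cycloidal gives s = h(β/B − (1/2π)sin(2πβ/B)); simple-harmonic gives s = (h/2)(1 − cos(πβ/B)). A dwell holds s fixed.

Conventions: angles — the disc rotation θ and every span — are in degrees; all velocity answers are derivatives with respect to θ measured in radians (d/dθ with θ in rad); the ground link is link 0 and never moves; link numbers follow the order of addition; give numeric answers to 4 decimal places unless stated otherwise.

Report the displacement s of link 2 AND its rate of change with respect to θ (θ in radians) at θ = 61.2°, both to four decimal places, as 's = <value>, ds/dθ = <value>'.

seg 1 [0°–52.4°] simple-harmonic, h=29: full span → s += 29 → s = 29.0000
seg 2 [52.4°–204.3°] cycloidal, h=-29: θ=61.2° here. β=8.8, B=151.9. -29·(0.0579 − sin(2π·0.0579)/(2π)) = -0.0369 → s = 28.9631
velocity in seg [52.4°–204.3°] (cycloidal), θ in radians: β = 8.8° = 0.1536 rad, B = 151.9° = 2.6512 rad; ds/dθ = (h/B)(1 − cos(2πβ/B)) = ((-29)/2.6512)(1 − cos(2π·0.0579)) = -0.716707 mm/rad

s = 28.9631, ds/dθ = -0.7167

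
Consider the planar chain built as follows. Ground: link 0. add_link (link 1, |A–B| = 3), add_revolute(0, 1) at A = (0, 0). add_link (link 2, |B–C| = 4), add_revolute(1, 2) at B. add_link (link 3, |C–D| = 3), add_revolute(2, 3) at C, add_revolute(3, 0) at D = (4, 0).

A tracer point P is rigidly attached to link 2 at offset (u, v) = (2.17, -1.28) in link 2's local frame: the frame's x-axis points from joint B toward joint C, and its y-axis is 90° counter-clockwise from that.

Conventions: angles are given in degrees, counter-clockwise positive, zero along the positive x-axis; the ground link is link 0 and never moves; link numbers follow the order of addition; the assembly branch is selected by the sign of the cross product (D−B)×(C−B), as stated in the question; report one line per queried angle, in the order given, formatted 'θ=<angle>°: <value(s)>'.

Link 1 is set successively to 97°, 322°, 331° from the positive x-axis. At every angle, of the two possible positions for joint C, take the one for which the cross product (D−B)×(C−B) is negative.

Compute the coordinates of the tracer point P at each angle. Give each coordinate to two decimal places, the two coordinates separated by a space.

A=(0,0), D=(4.00,0)
θ=97°: B = A + 3.00·(cos97°, sin97°) = (-0.3656, 2.9776)
θ=97°: |BD| = 5.2844
θ=97°: circle(B,4.00) ∩ circle(D,3.00): a=3.3045, h=2.2539
θ=97°:   candidates: C₊=(3.6344,2.9776) cross=11.911; C₋=(1.0943,-0.7464) cross=-11.911
θ=97°:   branch - wants cross < 0 → take C=(1.0943,-0.7464) (cross=-11.911)
θ=97°: ex = (C−B)/|BC| = (0.3650,-0.9310); ey = (0.9310,0.3650)
θ=97°: P = B + 2.17·ex + -1.28·ey = (-0.7653,0.4902)
θ=322°: B = A + 3.00·(cos322°, sin322°) = (2.3640, -1.8470)
θ=322°: |BD| = 2.4673
θ=322°: circle(B,4.00) ∩ circle(D,3.00): a=2.6522, h=2.9943
θ=322°:   candidates: C₊=(1.8811,2.1238) cross=7.388; C₋=(6.3640,-1.8470) cross=-7.388
θ=322°:   branch - wants cross < 0 → take C=(6.3640,-1.8470) (cross=-7.388)
θ=322°: ex = (C−B)/|BC| = (1.0000,0.0000); ey = (-0.0000,1.0000)
θ=322°: P = B + 2.17·ex + -1.28·ey = (4.5340,-3.1270)
θ=331°: B = A + 3.00·(cos331°, sin331°) = (2.6239, -1.4544)
θ=331°: |BD| = 2.0023
θ=331°: circle(B,4.00) ∩ circle(D,3.00): a=2.7491, h=2.9055
θ=331°:   candidates: C₊=(2.4028,2.5395) cross=5.818; C₋=(6.6239,-1.4544) cross=-5.818
θ=331°:   branch - wants cross < 0 → take C=(6.6239,-1.4544) (cross=-5.818)
θ=331°: ex = (C−B)/|BC| = (1.0000,0.0000); ey = (-0.0000,1.0000)
θ=331°: P = B + 2.17·ex + -1.28·ey = (4.7939,-2.7344)

θ=97°: -0.77 0.49
θ=322°: 4.53 -3.13
θ=331°: 4.79 -2.73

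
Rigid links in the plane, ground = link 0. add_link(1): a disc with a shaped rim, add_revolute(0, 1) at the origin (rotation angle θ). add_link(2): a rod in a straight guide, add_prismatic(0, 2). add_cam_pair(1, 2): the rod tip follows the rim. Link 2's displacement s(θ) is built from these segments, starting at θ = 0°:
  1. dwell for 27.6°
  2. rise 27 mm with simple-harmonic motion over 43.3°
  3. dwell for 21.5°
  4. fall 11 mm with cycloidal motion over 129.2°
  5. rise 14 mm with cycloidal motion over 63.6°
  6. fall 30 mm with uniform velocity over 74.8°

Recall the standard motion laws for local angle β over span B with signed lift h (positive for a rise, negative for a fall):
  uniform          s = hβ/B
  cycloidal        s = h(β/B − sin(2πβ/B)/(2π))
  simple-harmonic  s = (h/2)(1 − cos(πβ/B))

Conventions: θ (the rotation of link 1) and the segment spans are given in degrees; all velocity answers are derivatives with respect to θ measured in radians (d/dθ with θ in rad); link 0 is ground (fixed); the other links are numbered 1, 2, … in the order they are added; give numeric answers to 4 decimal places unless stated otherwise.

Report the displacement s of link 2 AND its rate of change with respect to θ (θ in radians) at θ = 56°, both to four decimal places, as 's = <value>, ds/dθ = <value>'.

segment 1 (0° to 27.6°, dwell): s unchanged at 0.0000
θ = 56° falls in segment 2 (27.6° to 70.9°, simple-harmonic, h = 27): β = 56 − 27.6 = 28.4°, B = 43.3°; Δs = 27/2·(1 − cos(π·0.6559)) = 19.8504; s = 0.0000 + 19.8504 = 19.8504
velocity in seg [27.6°–70.9°] (simple-harmonic), θ in radians: β = 28.4° = 0.4957 rad, B = 43.3° = 0.7557 rad; ds/dθ = (πh/(2B)) sin(πβ/B) = (π·27/(2·0.7557)) sin(π·0.6559) = 49.523462 mm/rad

s = 19.8504, ds/dθ = 49.5235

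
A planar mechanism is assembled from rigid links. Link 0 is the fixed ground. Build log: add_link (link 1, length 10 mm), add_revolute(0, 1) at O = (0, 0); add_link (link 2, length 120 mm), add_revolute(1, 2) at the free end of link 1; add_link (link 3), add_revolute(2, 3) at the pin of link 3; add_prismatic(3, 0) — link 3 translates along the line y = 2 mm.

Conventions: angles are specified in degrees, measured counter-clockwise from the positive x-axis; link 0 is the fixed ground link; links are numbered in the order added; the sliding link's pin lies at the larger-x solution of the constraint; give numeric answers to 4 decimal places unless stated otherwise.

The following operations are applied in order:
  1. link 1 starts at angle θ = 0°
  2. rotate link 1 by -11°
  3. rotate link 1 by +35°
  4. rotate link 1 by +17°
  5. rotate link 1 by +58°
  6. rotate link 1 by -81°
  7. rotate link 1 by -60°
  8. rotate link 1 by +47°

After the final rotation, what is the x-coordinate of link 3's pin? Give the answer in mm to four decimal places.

geometry: r = 10 mm, L = 120 mm, e = 2 mm; θ starts at 0°
rotate link 1 by -11°: θ ← 0° -11° = -11°
rotate link 1 by +35°: θ ← -11° +35° = 24°
rotate link 1 by +17°: θ ← 24° +17° = 41°
rotate link 1 by +58°: θ ← 41° +58° = 99°
rotate link 1 by -81°: θ ← 99° -81° = 18°
rotate link 1 by -60°: θ ← 18° -60° = -42°
rotate link 1 by +47°: θ ← -42° +47° = 5°
crank pin P = (r cos θ, r sin θ) = (9.961947, 0.871557)
h = r sin θ − e = 0.871557 − 2 = -1.128443
x = r cos θ + √(L² − h²) = 9.961947 + 119.994694 = 129.956641

129.9566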